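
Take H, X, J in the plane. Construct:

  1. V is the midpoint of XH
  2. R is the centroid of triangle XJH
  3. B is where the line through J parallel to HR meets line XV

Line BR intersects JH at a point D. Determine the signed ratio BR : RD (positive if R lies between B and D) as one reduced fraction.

BR:RD = -4

Choose coordinates H = (0, 0), X = (1, 0), J = (0, 1).
1. V is the midpoint of XH ⇒ V = (1/2, 0)
2. R is the centroid of triangle XJH ⇒ R = (1/3, 1/3)
3. B is where the line through J parallel to HR meets line XV ⇒ B = (-1, 0)
line BR meets JH at D = (0, 1/4)
R = B + t·(D−B) with t = 4/3, so BR:RD = 4/3:-1/3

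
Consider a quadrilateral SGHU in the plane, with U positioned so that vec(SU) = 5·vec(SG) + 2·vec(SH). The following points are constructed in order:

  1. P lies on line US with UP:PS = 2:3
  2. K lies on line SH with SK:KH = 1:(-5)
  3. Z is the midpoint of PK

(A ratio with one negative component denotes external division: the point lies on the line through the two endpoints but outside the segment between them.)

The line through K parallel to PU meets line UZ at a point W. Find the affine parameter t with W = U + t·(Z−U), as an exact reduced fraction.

Choose coordinates S = (0, 0), G = (1, 0), H = (0, 1), U = (5, 2).
1. P lies on line US with UP:PS = 2:3 ⇒ P = (3, 6/5)
2. K lies on line SH with SK:KH = 1:(-5) ⇒ K = (0, -1/4)
3. Z is the midpoint of PK ⇒ Z = (3/2, 19/40)
through K parallel to PU: direction (2, 4/5); meets UZ at W = (-2, -21/20)
W = U + t·(Z−U) with t = 2

t = 2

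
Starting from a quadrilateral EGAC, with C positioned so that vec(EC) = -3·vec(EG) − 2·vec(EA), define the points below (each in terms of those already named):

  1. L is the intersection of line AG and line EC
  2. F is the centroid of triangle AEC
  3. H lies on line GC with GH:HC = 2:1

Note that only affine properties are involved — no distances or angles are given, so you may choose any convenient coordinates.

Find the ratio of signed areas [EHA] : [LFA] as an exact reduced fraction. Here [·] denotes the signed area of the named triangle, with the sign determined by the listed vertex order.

Choose coordinates E = (0, 0), G = (1, 0), A = (0, 1), C = (-3, -2).
1. L is the intersection of line AG and line EC ⇒ L = (3/5, 2/5)
2. F is the centroid of triangle AEC ⇒ F = (-1, -1/3)
3. H lies on line GC with GH:HC = 2:1 ⇒ H = (-5/3, -4/3)
2·[EHA] = -5/3, 2·[LFA] = -7/5
[EHA]:[LFA] = -5/3:-7/5 = 25/21

[EHA]:[LFA] = 25/21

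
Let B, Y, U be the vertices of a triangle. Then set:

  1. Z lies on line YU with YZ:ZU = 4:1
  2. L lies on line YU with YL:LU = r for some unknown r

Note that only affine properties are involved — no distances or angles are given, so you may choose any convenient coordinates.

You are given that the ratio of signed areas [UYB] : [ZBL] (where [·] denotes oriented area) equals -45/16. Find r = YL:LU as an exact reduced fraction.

r = 4/5

Assign B = (0, 0), Y = (1, 0), U = (0, 1) — the answer is frame-independent, so this choice is without loss of generality.
1. Z lies on line YU with YZ:ZU = 4:1 ⇒ Z = (1/5, 4/5)
2. With YL:LU = r, write λ = r/(r+1) so L = Y + λ·(U−Y); L is affine-linear in λ
Every point depending on L is an affine combination of L and λ-independent points, so each such coordinate is linear in λ; the λ² term in each signed area is a multiple of (U−Y)×(U−Y) = 0, so 2·[UYB] and 2·[ZBL] are each linear in λ. Evaluating at λ=0 and λ=1:
  2·[UYB] = -1,   2·[ZBL] = −λ + 4/5
So [UYB]:[ZBL] = (-1) / (−λ + 4/5). Setting this equal to -45/16:
  -1 = -45/16·(−λ + 4/5)  ⇒  λ = 4/9
Then r = λ/(1−λ) = (4/9)/(5/9) = 4/5. Check: with r = 4/5, L = (5/9, 4/9) and [UYB]:[ZBL] = -45/16 as required.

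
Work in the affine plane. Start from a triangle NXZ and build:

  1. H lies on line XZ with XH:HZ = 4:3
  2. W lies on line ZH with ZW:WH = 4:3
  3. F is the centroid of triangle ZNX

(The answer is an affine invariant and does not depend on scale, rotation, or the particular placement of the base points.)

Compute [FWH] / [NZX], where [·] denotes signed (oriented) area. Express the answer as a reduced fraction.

Set N = (0, 0), X = (1, 0), Z = (0, 1); any affine frame gives the same invariant.
1. H lies on line XZ with XH:HZ = 4:3 ⇒ H = (3/7, 4/7)
2. W lies on line ZH with ZW:WH = 4:3 ⇒ W = (12/49, 37/49)
3. F is the centroid of triangle ZNX ⇒ F = (1/3, 1/3)
2·[FWH] = -3/49, 2·[NZX] = -1
[FWH]:[NZX] = -3/49:-1 = 3/49

[FWH]:[NZX] = 3/49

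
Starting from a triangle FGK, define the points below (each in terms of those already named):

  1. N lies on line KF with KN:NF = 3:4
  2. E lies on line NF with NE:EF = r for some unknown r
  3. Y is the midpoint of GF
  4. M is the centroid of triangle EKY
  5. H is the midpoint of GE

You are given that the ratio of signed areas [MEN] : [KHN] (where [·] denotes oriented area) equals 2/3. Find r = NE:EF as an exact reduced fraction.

r = -3

Work in coordinates with F = (0, 0), G = (1, 0), K = (0, 1).
1. N lies on line KF with KN:NF = 3:4 ⇒ N = (0, 4/7)
2. With NE:EF = r, write λ = r/(r+1) so E = N + λ·(F−N); E is affine-linear in λ
3. Y is the midpoint of GF ⇒ Y = (1/2, 0)
4. M is the centroid of triangle EKY ⇒ M is an affine combination of earlier points and hence also affine-linear in λ
5. H is the midpoint of GE ⇒ H is an affine combination of earlier points and hence also affine-linear in λ
Every point depending on E is an affine combination of E and λ-independent points, so each such coordinate is linear in λ; the λ² term in each signed area is a multiple of (F−N)×(F−N) = 0, so 2·[MEN] and 2·[KHN] are each linear in λ. Evaluating at λ=0 and λ=1:
  2·[MEN] = -2/21·λ,   2·[KHN] = -3/14
So [MEN]:[KHN] = (-2/21·λ) / (-3/14). Setting this equal to 2/3:
  -2/21·λ = 2/3·(-3/14)  ⇒  λ = 3/2
Then r = λ/(1−λ) = (3/2)/(-1/2) = -3. Check: with r = -3, E = (0, -2/7) and [MEN]:[KHN] = 2/3 as required.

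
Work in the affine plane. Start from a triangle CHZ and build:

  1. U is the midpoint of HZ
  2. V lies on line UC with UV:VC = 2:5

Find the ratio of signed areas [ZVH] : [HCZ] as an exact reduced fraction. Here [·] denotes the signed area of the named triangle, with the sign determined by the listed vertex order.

[ZVH]:[HCZ] = -2/7

Assign C = (0, 0), H = (1, 0), Z = (0, 1) — the answer is frame-independent, so this choice is without loss of generality.
1. U is the midpoint of HZ ⇒ U = (1/2, 1/2)
2. V lies on line UC with UV:VC = 2:5 ⇒ V = (5/14, 5/14)
2·[ZVH] = 2/7, 2·[HCZ] = -1
[ZVH]:[HCZ] = 2/7:-1 = -2/7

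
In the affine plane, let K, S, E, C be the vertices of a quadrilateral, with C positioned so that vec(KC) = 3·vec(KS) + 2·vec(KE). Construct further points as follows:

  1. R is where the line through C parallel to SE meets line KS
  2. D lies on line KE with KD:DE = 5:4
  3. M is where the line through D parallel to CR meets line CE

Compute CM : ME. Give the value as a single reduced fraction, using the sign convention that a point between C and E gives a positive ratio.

CM:ME = -10

Set K = (0, 0), S = (1, 0), E = (0, 1), C = (3, 2); any affine frame gives the same invariant.
1. R is where the line through C parallel to SE meets line KS ⇒ R = (5, 0)
2. D lies on line KE with KD:DE = 5:4 ⇒ D = (0, 5/9)
3. M is where the line through D parallel to CR meets line CE ⇒ M = (-1/3, 8/9)
M = C + t·(E−C) with t = 10/9, so CM:ME = t:(1−t) = 10/9:-1/9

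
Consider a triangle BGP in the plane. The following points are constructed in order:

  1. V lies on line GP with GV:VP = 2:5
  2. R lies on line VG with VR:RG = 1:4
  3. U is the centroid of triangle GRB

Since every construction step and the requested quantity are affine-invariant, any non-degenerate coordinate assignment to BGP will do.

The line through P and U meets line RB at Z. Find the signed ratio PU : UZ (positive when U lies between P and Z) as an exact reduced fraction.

Set B = (0, 0), G = (1, 0), P = (0, 1); any affine frame gives the same invariant.
1. V lies on line GP with GV:VP = 2:5 ⇒ V = (5/7, 2/7)
2. R lies on line VG with VR:RG = 1:4 ⇒ R = (27/35, 8/35)
3. U is the centroid of triangle GRB ⇒ U = (62/105, 8/105)
line PU meets RB at Z = (1674/3115, 496/3115)
U = P + t·(Z−P) with t = 89/81, so PU:UZ = 89/81:-8/81

PU:UZ = -89/8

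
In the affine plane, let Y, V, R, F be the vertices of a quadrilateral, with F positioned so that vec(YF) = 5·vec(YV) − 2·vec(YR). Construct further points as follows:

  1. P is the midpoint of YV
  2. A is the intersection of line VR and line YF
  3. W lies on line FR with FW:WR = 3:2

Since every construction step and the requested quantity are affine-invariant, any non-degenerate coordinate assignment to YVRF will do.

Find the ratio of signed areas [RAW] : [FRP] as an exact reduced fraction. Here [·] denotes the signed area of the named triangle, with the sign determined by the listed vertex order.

Work in coordinates with Y = (0, 0), V = (1, 0), R = (0, 1), F = (5, -2).
1. P is the midpoint of YV ⇒ P = (1/2, 0)
2. A is the intersection of line VR and line YF ⇒ A = (5/3, -2/3)
3. W lies on line FR with FW:WR = 3:2 ⇒ W = (2, -1/5)
2·[RAW] = 4/3, 2·[FRP] = 7/2
[RAW]:[FRP] = 4/3:7/2 = 8/21

[RAW]:[FRP] = 8/21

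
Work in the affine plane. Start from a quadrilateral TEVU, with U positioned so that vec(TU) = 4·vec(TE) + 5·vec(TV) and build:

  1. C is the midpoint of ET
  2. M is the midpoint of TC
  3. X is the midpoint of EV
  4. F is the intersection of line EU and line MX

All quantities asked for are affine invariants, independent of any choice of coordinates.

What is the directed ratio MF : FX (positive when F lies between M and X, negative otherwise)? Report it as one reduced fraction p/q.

MF:FX = -15/16

Choose coordinates T = (0, 0), E = (1, 0), V = (0, 1), U = (4, 5).
1. C is the midpoint of ET ⇒ C = (1/2, 0)
2. M is the midpoint of TC ⇒ M = (1/4, 0)
3. X is the midpoint of EV ⇒ X = (1/2, 1/2)
4. F is the intersection of line EU and line MX ⇒ F = (-7/2, -15/2)
F = M + t·(X−M) with t = -15, so MF:FX = t:(1−t) = -15:16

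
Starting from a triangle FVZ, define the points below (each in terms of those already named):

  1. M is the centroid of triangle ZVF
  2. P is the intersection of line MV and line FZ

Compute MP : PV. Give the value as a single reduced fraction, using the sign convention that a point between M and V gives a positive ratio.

MP:PV = -1/3

Set F = (0, 0), V = (1, 0), Z = (0, 1); any affine frame gives the same invariant.
1. M is the centroid of triangle ZVF ⇒ M = (1/3, 1/3)
2. P is the intersection of line MV and line FZ ⇒ P = (0, 1/2)
P = M + t·(V−M) with t = -1/2, so MP:PV = t:(1−t) = -1/2:3/2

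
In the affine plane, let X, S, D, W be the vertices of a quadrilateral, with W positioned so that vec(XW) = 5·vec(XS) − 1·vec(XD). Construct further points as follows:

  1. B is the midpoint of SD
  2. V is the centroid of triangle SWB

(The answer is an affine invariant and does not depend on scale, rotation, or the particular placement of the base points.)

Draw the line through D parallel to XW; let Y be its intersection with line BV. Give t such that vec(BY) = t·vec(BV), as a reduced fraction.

Work in coordinates with X = (0, 0), S = (1, 0), D = (0, 1), W = (5, -1).
1. B is the midpoint of SD ⇒ B = (1/2, 1/2)
2. V is the centroid of triangle SWB ⇒ V = (13/6, -1/6)
through D parallel to XW: direction (5, -1); meets BV at Y = (-3/2, 13/10)
Y = B + t·(V−B) with t = -6/5

t = -6/5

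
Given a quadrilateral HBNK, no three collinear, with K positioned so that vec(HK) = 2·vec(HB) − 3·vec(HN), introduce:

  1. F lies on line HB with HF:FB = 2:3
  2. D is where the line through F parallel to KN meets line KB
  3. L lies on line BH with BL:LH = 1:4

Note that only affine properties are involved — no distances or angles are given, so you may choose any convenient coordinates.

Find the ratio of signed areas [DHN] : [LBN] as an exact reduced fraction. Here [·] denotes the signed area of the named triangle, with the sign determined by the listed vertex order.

[DHN]:[LBN] = -11

Assign H = (0, 0), B = (1, 0), N = (0, 1), K = (2, -3) — the answer is frame-independent, so this choice is without loss of generality.
1. F lies on line HB with HF:FB = 2:3 ⇒ F = (2/5, 0)
2. D is where the line through F parallel to KN meets line KB ⇒ D = (11/5, -18/5)
3. L lies on line BH with BL:LH = 1:4 ⇒ L = (4/5, 0)
2·[DHN] = -11/5, 2·[LBN] = 1/5
[DHN]:[LBN] = -11/5:1/5 = -11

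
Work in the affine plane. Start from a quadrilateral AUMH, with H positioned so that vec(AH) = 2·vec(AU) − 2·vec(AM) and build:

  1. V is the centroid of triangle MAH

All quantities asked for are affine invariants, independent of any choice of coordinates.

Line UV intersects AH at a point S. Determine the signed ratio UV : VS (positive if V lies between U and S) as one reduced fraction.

Assign A = (0, 0), U = (1, 0), M = (0, 1), H = (2, -2) — the answer is frame-independent, so this choice is without loss of generality.
1. V is the centroid of triangle MAH ⇒ V = (2/3, -1/3)
line UV meets AH at S = (1/2, -1/2)
V = U + t·(S−U) with t = 2/3, so UV:VS = 2/3:1/3

UV:VS = 2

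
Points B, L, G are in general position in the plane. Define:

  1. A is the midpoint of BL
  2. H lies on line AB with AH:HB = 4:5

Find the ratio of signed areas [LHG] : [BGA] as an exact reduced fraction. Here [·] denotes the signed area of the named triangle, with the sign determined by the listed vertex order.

Work in coordinates with B = (0, 0), L = (1, 0), G = (0, 1).
1. A is the midpoint of BL ⇒ A = (1/2, 0)
2. H lies on line AB with AH:HB = 4:5 ⇒ H = (5/18, 0)
2·[LHG] = -13/18, 2·[BGA] = -1/2
[LHG]:[BGA] = -13/18:-1/2 = 13/9

[LHG]:[BGA] = 13/9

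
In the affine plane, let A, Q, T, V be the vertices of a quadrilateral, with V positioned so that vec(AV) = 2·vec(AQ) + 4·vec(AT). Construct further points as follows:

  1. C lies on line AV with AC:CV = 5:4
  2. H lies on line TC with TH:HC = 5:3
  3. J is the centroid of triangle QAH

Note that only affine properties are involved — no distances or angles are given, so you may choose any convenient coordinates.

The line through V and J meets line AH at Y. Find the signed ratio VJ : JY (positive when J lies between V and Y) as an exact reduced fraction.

VJ:JY = 35/127

Set A = (0, 0), Q = (1, 0), T = (0, 1), V = (2, 4); any affine frame gives the same invariant.
1. C lies on line AV with AC:CV = 5:4 ⇒ C = (10/9, 20/9)
2. H lies on line TC with TH:HC = 5:3 ⇒ H = (25/36, 127/72)
3. J is the centroid of triangle QAH ⇒ J = (61/108, 127/216)
line VJ meets AH at Y = (-65/14, -1651/140)
J = V + t·(Y−V) with t = 35/162, so VJ:JY = 35/162:127/162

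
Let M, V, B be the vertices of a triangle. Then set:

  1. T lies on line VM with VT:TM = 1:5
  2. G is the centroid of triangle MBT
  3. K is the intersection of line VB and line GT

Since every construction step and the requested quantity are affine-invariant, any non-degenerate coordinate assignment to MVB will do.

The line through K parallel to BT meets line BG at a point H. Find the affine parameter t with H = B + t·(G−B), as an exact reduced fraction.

t = -3/4

Set M = (0, 0), V = (1, 0), B = (0, 1); any affine frame gives the same invariant.
1. T lies on line VM with VT:TM = 1:5 ⇒ T = (5/6, 0)
2. G is the centroid of triangle MBT ⇒ G = (5/18, 1/3)
3. K is the intersection of line VB and line GT ⇒ K = (5/4, -1/4)
through K parallel to BT: direction (5/6, -1); meets BG at H = (-5/24, 3/2)
H = B + t·(G−B) with t = -3/4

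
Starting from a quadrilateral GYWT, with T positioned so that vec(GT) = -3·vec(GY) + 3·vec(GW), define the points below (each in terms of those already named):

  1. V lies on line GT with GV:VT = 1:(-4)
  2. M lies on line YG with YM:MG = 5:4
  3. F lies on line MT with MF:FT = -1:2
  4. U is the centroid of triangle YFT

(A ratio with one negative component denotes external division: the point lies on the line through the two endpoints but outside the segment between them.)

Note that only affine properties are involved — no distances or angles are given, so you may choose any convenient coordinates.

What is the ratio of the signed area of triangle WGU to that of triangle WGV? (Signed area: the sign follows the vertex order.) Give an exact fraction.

[WGU]:[WGV] = 17/27

Work in coordinates with G = (0, 0), Y = (1, 0), W = (0, 1), T = (-3, 3).
1. V lies on line GT with GV:VT = 1:(-4) ⇒ V = (1, -1)
2. M lies on line YG with YM:MG = 5:4 ⇒ M = (4/9, 0)
3. F lies on line MT with MF:FT = -1:2 ⇒ F = (35/9, -3)
4. U is the centroid of triangle YFT ⇒ U = (17/27, 0)
2·[WGU] = 17/27, 2·[WGV] = 1
[WGU]:[WGV] = 17/27:1 = 17/27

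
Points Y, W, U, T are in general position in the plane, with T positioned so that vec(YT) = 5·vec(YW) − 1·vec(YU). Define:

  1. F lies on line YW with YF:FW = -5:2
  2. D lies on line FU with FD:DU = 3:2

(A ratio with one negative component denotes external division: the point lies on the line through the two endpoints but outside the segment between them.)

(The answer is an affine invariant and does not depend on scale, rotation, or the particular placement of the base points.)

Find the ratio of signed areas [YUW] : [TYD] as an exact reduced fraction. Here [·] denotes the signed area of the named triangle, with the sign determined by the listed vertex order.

[YUW]:[TYD] = 3/11

Assign Y = (0, 0), W = (1, 0), U = (0, 1), T = (5, -1) — the answer is frame-independent, so this choice is without loss of generality.
1. F lies on line YW with YF:FW = -5:2 ⇒ F = (5/3, 0)
2. D lies on line FU with FD:DU = 3:2 ⇒ D = (2/3, 3/5)
2·[YUW] = -1, 2·[TYD] = -11/3
[YUW]:[TYD] = -1:-11/3 = 3/11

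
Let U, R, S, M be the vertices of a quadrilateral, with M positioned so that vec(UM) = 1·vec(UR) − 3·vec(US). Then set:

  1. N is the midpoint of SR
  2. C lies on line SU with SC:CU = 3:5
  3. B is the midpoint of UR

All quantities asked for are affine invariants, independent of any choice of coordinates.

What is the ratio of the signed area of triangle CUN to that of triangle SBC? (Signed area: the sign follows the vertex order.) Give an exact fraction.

[CUN]:[SBC] = -5/3

Choose coordinates U = (0, 0), R = (1, 0), S = (0, 1), M = (1, -3).
1. N is the midpoint of SR ⇒ N = (1/2, 1/2)
2. C lies on line SU with SC:CU = 3:5 ⇒ C = (0, 5/8)
3. B is the midpoint of UR ⇒ B = (1/2, 0)
2·[CUN] = 5/16, 2·[SBC] = -3/16
[CUN]:[SBC] = 5/16:-3/16 = -5/3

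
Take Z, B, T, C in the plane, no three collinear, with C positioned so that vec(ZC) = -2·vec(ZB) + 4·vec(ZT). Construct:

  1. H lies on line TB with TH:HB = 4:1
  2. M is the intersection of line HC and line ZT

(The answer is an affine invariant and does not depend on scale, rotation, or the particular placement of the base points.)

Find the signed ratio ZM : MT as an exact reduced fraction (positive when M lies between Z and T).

Assign Z = (0, 0), B = (1, 0), T = (0, 1), C = (-2, 4) — the answer is frame-independent, so this choice is without loss of generality.
1. H lies on line TB with TH:HB = 4:1 ⇒ H = (4/5, 1/5)
2. M is the intersection of line HC and line ZT ⇒ M = (0, 9/7)
M = Z + t·(T−Z) with t = 9/7, so ZM:MT = t:(1−t) = 9/7:-2/7

ZM:MT = -9/2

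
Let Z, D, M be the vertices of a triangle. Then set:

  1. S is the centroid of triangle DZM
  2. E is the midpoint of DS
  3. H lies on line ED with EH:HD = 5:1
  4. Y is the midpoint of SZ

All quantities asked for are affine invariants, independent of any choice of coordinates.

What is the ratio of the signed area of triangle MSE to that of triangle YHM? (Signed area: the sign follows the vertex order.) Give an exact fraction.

[MSE]:[YHM] = 4/15

Assign Z = (0, 0), D = (1, 0), M = (0, 1) — the answer is frame-independent, so this choice is without loss of generality.
1. S is the centroid of triangle DZM ⇒ S = (1/3, 1/3)
2. E is the midpoint of DS ⇒ E = (2/3, 1/6)
3. H lies on line ED with EH:HD = 5:1 ⇒ H = (17/18, 1/36)
4. Y is the midpoint of SZ ⇒ Y = (1/6, 1/6)
2·[MSE] = 1/6, 2·[YHM] = 5/8
[MSE]:[YHM] = 1/6:5/8 = 4/15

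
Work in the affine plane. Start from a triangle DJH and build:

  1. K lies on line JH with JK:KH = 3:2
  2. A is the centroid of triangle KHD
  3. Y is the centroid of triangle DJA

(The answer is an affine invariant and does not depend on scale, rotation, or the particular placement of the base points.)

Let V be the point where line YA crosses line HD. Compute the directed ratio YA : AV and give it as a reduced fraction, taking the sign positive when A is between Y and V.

Choose coordinates D = (0, 0), J = (1, 0), H = (0, 1).
1. K lies on line JH with JK:KH = 3:2 ⇒ K = (2/5, 3/5)
2. A is the centroid of triangle KHD ⇒ A = (2/15, 8/15)
3. Y is the centroid of triangle DJA ⇒ Y = (17/45, 8/45)
line YA meets HD at V = (0, 8/11)
A = Y + t·(V−Y) with t = 11/17, so YA:AV = 11/17:6/17

YA:AV = 11/6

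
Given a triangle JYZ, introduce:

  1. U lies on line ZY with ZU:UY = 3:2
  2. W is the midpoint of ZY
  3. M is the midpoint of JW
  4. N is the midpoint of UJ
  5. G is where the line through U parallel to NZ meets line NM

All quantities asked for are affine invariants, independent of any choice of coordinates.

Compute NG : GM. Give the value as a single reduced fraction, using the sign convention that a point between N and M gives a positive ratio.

Choose coordinates J = (0, 0), Y = (1, 0), Z = (0, 1).
1. U lies on line ZY with ZU:UY = 3:2 ⇒ U = (3/5, 2/5)
2. W is the midpoint of ZY ⇒ W = (1/2, 1/2)
3. M is the midpoint of JW ⇒ M = (1/4, 1/4)
4. N is the midpoint of UJ ⇒ N = (3/10, 1/5)
5. G is where the line through U parallel to NZ meets line NM ⇒ G = (9/10, -2/5)
G = N + t·(M−N) with t = -12, so NG:GM = t:(1−t) = -12:13

NG:GM = -12/13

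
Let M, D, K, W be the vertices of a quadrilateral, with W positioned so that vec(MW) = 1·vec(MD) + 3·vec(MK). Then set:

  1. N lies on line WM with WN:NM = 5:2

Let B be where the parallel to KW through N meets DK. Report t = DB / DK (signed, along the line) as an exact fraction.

Choose coordinates M = (0, 0), D = (1, 0), K = (0, 1), W = (1, 3).
1. N lies on line WM with WN:NM = 5:2 ⇒ N = (2/7, 6/7)
through N parallel to KW: direction (1, 2); meets DK at B = (5/21, 16/21)
B = D + t·(K−D) with t = 16/21

t = 16/21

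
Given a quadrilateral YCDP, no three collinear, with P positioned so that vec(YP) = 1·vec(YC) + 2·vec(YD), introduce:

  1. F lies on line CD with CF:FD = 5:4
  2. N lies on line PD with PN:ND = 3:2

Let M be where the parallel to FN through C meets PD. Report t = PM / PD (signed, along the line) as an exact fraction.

Work in coordinates with Y = (0, 0), C = (1, 0), D = (0, 1), P = (1, 2).
1. F lies on line CD with CF:FD = 5:4 ⇒ F = (4/9, 5/9)
2. N lies on line PD with PN:ND = 3:2 ⇒ N = (2/5, 7/5)
through C parallel to FN: direction (-2/45, 38/45); meets PD at M = (9/10, 19/10)
M = P + t·(D−P) with t = 1/10

t = 1/10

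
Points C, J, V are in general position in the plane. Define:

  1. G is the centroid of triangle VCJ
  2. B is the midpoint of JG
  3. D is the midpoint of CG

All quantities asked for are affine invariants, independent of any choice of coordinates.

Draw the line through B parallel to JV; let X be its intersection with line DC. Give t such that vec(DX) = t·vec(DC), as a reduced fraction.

t = -3/2

Choose coordinates C = (0, 0), J = (1, 0), V = (0, 1).
1. G is the centroid of triangle VCJ ⇒ G = (1/3, 1/3)
2. B is the midpoint of JG ⇒ B = (2/3, 1/6)
3. D is the midpoint of CG ⇒ D = (1/6, 1/6)
through B parallel to JV: direction (-1, 1); meets DC at X = (5/12, 5/12)
X = D + t·(C−D) with t = -3/2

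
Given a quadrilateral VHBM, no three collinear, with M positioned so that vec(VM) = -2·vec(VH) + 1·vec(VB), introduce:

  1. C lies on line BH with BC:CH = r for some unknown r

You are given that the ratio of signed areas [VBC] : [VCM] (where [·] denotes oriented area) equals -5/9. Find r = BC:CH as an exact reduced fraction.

r = 5/2

Choose coordinates V = (0, 0), H = (1, 0), B = (0, 1), M = (-2, 1).
1. With BC:CH = r, write λ = r/(r+1) so C = B + λ·(H−B); C is affine-linear in λ
Every point depending on C is an affine combination of C and λ-independent points, so each such coordinate is linear in λ; the λ² term in each signed area is a multiple of (H−B)×(H−B) = 0, so 2·[VBC] and 2·[VCM] are each linear in λ. Evaluating at λ=0 and λ=1:
  2·[VBC] = −λ,   2·[VCM] = −λ + 2
So [VBC]:[VCM] = (−λ) / (−λ + 2). Setting this equal to -5/9:
  −λ = -5/9·(−λ + 2)  ⇒  λ = 5/7
Then r = λ/(1−λ) = (5/7)/(2/7) = 5/2. Check: with r = 5/2, C = (5/7, 2/7) and [VBC]:[VCM] = -5/9 as required.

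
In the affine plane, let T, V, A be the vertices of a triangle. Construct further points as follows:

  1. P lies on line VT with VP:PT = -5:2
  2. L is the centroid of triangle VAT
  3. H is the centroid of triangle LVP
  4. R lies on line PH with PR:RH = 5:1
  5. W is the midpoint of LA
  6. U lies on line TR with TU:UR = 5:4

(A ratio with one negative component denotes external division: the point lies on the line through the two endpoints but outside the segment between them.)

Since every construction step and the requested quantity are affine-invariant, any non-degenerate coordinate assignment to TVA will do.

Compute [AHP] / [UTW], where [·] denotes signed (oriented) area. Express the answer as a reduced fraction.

Assign T = (0, 0), V = (1, 0), A = (0, 1) — the answer is frame-independent, so this choice is without loss of generality.
1. P lies on line VT with VP:PT = -5:2 ⇒ P = (-2/3, 0)
2. L is the centroid of triangle VAT ⇒ L = (1/3, 1/3)
3. H is the centroid of triangle LVP ⇒ H = (2/9, 1/9)
4. R lies on line PH with PR:RH = 5:1 ⇒ R = (2/27, 5/54)
5. W is the midpoint of LA ⇒ W = (1/6, 2/3)
6. U lies on line TR with TU:UR = 5:4 ⇒ U = (10/243, 25/486)
2·[AHP] = -22/27, 2·[UTW] = -55/2916
[AHP]:[UTW] = -22/27:-55/2916 = 216/5

[AHP]:[UTW] = 216/5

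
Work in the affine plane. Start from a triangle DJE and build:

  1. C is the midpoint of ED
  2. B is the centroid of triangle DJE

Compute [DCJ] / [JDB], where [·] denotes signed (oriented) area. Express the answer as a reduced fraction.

[DCJ]:[JDB] = 3/2

Assign D = (0, 0), J = (1, 0), E = (0, 1) — the answer is frame-independent, so this choice is without loss of generality.
1. C is the midpoint of ED ⇒ C = (0, 1/2)
2. B is the centroid of triangle DJE ⇒ B = (1/3, 1/3)
2·[DCJ] = -1/2, 2·[JDB] = -1/3
[DCJ]:[JDB] = -1/2:-1/3 = 3/2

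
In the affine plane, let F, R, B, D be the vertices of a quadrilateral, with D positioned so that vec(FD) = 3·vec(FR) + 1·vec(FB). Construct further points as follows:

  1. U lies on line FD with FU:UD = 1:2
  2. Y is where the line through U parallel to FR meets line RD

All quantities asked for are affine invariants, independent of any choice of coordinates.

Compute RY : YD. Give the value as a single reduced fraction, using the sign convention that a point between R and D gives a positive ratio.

Choose coordinates F = (0, 0), R = (1, 0), B = (0, 1), D = (3, 1).
1. U lies on line FD with FU:UD = 1:2 ⇒ U = (1, 1/3)
2. Y is where the line through U parallel to FR meets line RD ⇒ Y = (5/3, 1/3)
Y = R + t·(D−R) with t = 1/3, so RY:YD = t:(1−t) = 1/3:2/3

RY:YD = 1/2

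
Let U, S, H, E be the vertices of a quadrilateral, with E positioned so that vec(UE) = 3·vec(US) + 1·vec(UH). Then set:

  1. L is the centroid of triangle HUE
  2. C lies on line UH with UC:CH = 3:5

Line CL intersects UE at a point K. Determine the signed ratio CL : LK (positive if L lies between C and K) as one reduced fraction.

Assign U = (0, 0), S = (1, 0), H = (0, 1), E = (3, 1) — the answer is frame-independent, so this choice is without loss of generality.
1. L is the centroid of triangle HUE ⇒ L = (1, 2/3)
2. C lies on line UH with UC:CH = 3:5 ⇒ C = (0, 3/8)
line CL meets UE at K = (9, 3)
L = C + t·(K−C) with t = 1/9, so CL:LK = 1/9:8/9

CL:LK = 1/8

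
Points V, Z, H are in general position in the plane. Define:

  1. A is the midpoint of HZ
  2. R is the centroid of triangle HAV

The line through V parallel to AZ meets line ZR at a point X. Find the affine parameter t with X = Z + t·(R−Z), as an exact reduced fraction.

t = 3

Set V = (0, 0), Z = (1, 0), H = (0, 1); any affine frame gives the same invariant.
1. A is the midpoint of HZ ⇒ A = (1/2, 1/2)
2. R is the centroid of triangle HAV ⇒ R = (1/6, 1/2)
through V parallel to AZ: direction (1/2, -1/2); meets ZR at X = (-3/2, 3/2)
X = Z + t·(R−Z) with t = 3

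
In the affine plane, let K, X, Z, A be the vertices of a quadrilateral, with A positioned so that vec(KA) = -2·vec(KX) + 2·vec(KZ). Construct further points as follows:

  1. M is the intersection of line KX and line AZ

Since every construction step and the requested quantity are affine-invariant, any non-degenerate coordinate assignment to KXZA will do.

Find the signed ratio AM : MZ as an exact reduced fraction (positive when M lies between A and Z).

AM:MZ = -2

Choose coordinates K = (0, 0), X = (1, 0), Z = (0, 1), A = (-2, 2).
1. M is the intersection of line KX and line AZ ⇒ M = (2, 0)
M = A + t·(Z−A) with t = 2, so AM:MZ = t:(1−t) = 2:-1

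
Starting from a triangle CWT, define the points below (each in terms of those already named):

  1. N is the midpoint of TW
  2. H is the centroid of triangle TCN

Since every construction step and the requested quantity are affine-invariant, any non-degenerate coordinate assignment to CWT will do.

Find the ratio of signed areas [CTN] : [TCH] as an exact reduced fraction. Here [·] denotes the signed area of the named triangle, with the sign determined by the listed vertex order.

Assign C = (0, 0), W = (1, 0), T = (0, 1) — the answer is frame-independent, so this choice is without loss of generality.
1. N is the midpoint of TW ⇒ N = (1/2, 1/2)
2. H is the centroid of triangle TCN ⇒ H = (1/6, 1/2)
2·[CTN] = -1/2, 2·[TCH] = 1/6
[CTN]:[TCH] = -1/2:1/6 = -3

[CTN]:[TCH] = -3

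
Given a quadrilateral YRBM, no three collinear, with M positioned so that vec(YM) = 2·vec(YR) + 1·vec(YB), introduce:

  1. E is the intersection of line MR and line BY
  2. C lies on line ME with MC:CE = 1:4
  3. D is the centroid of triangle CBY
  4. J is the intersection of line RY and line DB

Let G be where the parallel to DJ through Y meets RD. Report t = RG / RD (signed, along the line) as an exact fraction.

Assign Y = (0, 0), R = (1, 0), B = (0, 1), M = (2, 1) — the answer is frame-independent, so this choice is without loss of generality.
1. E is the intersection of line MR and line BY ⇒ E = (0, -1)
2. C lies on line ME with MC:CE = 1:4 ⇒ C = (8/5, 3/5)
3. D is the centroid of triangle CBY ⇒ D = (8/15, 8/15)
4. J is the intersection of line RY and line DB ⇒ J = (8/7, 0)
through Y parallel to DJ: direction (64/105, -8/15); meets RD at G = (64/15, -56/15)
G = R + t·(D−R) with t = -7

t = -7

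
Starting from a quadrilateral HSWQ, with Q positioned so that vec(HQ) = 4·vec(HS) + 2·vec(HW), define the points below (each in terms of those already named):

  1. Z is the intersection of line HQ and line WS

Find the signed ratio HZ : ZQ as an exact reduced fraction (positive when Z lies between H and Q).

HZ:ZQ = 1/5

Assign H = (0, 0), S = (1, 0), W = (0, 1), Q = (4, 2) — the answer is frame-independent, so this choice is without loss of generality.
1. Z is the intersection of line HQ and line WS ⇒ Z = (2/3, 1/3)
Z = H + t·(Q−H) with t = 1/6, so HZ:ZQ = t:(1−t) = 1/6:5/6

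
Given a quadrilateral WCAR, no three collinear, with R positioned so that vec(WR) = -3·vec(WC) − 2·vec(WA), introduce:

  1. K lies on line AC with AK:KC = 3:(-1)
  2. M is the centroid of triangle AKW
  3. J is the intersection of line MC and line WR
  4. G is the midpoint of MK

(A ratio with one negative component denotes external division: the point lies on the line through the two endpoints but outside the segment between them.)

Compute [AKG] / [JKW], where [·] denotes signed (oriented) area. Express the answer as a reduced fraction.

[AKG]:[JKW] = 1/2

Set W = (0, 0), C = (1, 0), A = (0, 1), R = (-3, -2); any affine frame gives the same invariant.
1. K lies on line AC with AK:KC = 3:(-1) ⇒ K = (3/2, -1/2)
2. M is the centroid of triangle AKW ⇒ M = (1/2, 1/6)
3. J is the intersection of line MC and line WR ⇒ J = (1/3, 2/9)
4. G is the midpoint of MK ⇒ G = (1, -1/6)
2·[AKG] = -1/4, 2·[JKW] = -1/2
[AKG]:[JKW] = -1/4:-1/2 = 1/2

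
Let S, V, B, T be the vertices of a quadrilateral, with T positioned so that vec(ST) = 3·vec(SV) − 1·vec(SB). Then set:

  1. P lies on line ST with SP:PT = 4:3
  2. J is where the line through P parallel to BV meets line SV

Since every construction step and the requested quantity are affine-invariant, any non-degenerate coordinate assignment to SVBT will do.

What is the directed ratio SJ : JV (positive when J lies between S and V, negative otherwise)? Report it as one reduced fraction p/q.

Set S = (0, 0), V = (1, 0), B = (0, 1), T = (3, -1); any affine frame gives the same invariant.
1. P lies on line ST with SP:PT = 4:3 ⇒ P = (12/7, -4/7)
2. J is where the line through P parallel to BV meets line SV ⇒ J = (8/7, 0)
J = S + t·(V−S) with t = 8/7, so SJ:JV = t:(1−t) = 8/7:-1/7

SJ:JV = -8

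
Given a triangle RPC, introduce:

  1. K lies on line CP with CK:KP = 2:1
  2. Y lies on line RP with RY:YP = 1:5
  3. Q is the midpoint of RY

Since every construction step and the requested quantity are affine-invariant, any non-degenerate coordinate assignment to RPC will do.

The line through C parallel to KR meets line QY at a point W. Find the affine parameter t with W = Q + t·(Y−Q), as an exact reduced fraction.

Work in coordinates with R = (0, 0), P = (1, 0), C = (0, 1).
1. K lies on line CP with CK:KP = 2:1 ⇒ K = (2/3, 1/3)
2. Y lies on line RP with RY:YP = 1:5 ⇒ Y = (1/6, 0)
3. Q is the midpoint of RY ⇒ Q = (1/12, 0)
through C parallel to KR: direction (-2/3, -1/3); meets QY at W = (-2, 0)
W = Q + t·(Y−Q) with t = -25

t = -25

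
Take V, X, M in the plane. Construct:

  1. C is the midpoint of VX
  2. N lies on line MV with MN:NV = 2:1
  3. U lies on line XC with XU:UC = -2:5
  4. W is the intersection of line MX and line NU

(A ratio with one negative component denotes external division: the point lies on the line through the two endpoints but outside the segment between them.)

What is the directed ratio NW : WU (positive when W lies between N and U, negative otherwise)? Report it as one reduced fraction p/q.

NW:WU = 2

Set V = (0, 0), X = (1, 0), M = (0, 1); any affine frame gives the same invariant.
1. C is the midpoint of VX ⇒ C = (1/2, 0)
2. N lies on line MV with MN:NV = 2:1 ⇒ N = (0, 1/3)
3. U lies on line XC with XU:UC = -2:5 ⇒ U = (4/3, 0)
4. W is the intersection of line MX and line NU ⇒ W = (8/9, 1/9)
W = N + t·(U−N) with t = 2/3, so NW:WU = t:(1−t) = 2/3:1/3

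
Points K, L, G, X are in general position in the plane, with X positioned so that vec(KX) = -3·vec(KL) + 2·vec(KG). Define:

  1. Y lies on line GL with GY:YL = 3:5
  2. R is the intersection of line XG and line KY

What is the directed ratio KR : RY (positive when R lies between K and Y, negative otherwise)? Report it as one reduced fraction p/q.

KR:RY = -4

Set K = (0, 0), L = (1, 0), G = (0, 1), X = (-3, 2); any affine frame gives the same invariant.
1. Y lies on line GL with GY:YL = 3:5 ⇒ Y = (3/8, 5/8)
2. R is the intersection of line XG and line KY ⇒ R = (1/2, 5/6)
R = K + t·(Y−K) with t = 4/3, so KR:RY = t:(1−t) = 4/3:-1/3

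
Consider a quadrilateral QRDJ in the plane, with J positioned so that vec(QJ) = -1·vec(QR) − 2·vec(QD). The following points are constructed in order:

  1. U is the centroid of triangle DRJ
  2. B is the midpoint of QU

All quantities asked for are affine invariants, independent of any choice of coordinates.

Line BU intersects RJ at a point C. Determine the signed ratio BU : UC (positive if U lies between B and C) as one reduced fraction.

BU:UC = 1/4

Work in coordinates with Q = (0, 0), R = (1, 0), D = (0, 1), J = (-1, -2).
1. U is the centroid of triangle DRJ ⇒ U = (0, -1/3)
2. B is the midpoint of QU ⇒ B = (0, -1/6)
line BU meets RJ at C = (0, -1)
U = B + t·(C−B) with t = 1/5, so BU:UC = 1/5:4/5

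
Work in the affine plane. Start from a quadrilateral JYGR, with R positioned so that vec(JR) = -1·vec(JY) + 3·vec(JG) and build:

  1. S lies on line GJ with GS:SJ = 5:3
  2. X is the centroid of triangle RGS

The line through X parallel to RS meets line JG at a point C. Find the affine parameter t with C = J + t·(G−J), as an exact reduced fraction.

Set J = (0, 0), Y = (1, 0), G = (0, 1), R = (-1, 3); any affine frame gives the same invariant.
1. S lies on line GJ with GS:SJ = 5:3 ⇒ S = (0, 3/8)
2. X is the centroid of triangle RGS ⇒ X = (-1/3, 35/24)
through X parallel to RS: direction (1, -21/8); meets JG at C = (0, 7/12)
C = J + t·(G−J) with t = 7/12

t = 7/12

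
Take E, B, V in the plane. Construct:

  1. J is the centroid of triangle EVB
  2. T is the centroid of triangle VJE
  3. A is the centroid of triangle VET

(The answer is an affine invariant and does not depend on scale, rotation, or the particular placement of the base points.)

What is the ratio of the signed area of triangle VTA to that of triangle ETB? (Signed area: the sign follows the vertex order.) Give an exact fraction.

[VTA]:[ETB] = 1/12

Assign E = (0, 0), B = (1, 0), V = (0, 1) — the answer is frame-independent, so this choice is without loss of generality.
1. J is the centroid of triangle EVB ⇒ J = (1/3, 1/3)
2. T is the centroid of triangle VJE ⇒ T = (1/9, 4/9)
3. A is the centroid of triangle VET ⇒ A = (1/27, 13/27)
2·[VTA] = -1/27, 2·[ETB] = -4/9
[VTA]:[ETB] = -1/27:-4/9 = 1/12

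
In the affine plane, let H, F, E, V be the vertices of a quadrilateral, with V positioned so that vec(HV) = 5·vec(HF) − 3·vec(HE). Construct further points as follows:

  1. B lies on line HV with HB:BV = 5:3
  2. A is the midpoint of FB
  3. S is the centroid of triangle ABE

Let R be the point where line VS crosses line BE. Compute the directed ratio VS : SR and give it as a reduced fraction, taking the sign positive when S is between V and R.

Work in coordinates with H = (0, 0), F = (1, 0), E = (0, 1), V = (5, -3).
1. B lies on line HV with HB:BV = 5:3 ⇒ B = (25/8, -15/8)
2. A is the midpoint of FB ⇒ A = (33/16, -15/16)
3. S is the centroid of triangle ABE ⇒ S = (83/48, -29/48)
line VS meets BE at R = (1325/736, -21/32)
S = V + t·(R−V) with t = 46/45, so VS:SR = 46/45:-1/45

VS:SR = -46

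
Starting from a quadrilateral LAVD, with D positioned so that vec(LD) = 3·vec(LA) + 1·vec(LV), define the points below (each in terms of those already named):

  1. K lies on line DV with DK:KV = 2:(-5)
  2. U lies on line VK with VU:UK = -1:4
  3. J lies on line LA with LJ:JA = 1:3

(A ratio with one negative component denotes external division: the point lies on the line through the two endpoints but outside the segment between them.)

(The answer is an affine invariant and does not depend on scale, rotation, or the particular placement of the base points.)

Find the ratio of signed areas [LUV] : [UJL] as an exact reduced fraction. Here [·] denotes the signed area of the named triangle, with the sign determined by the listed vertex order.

[LUV]:[UJL] = 20/3

Work in coordinates with L = (0, 0), A = (1, 0), V = (0, 1), D = (3, 1).
1. K lies on line DV with DK:KV = 2:(-5) ⇒ K = (5, 1)
2. U lies on line VK with VU:UK = -1:4 ⇒ U = (-5/3, 1)
3. J lies on line LA with LJ:JA = 1:3 ⇒ J = (1/4, 0)
2·[LUV] = -5/3, 2·[UJL] = -1/4
[LUV]:[UJL] = -5/3:-1/4 = 20/3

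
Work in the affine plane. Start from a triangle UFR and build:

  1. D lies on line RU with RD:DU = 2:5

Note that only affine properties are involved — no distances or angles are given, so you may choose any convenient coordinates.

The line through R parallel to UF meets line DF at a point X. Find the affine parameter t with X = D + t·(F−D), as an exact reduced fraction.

t = -2/5

Assign U = (0, 0), F = (1, 0), R = (0, 1) — the answer is frame-independent, so this choice is without loss of generality.
1. D lies on line RU with RD:DU = 2:5 ⇒ D = (0, 5/7)
through R parallel to UF: direction (1, 0); meets DF at X = (-2/5, 1)
X = D + t·(F−D) with t = -2/5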